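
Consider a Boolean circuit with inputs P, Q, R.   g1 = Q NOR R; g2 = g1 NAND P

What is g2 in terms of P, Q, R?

(Q NOR R) NAND P

g1 = Q NOR R
g2 = g1 NAND P = (Q NOR R) NAND P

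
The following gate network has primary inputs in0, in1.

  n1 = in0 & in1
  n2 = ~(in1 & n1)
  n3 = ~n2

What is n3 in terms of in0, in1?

~(~(in1 & (in0 & in1)))

n1 = in0 & in1
n2 = ~(in1 & n1) = ~(in1 & (in0 & in1))
n3 = ~n2 = ~(~(in1 & (in0 & in1)))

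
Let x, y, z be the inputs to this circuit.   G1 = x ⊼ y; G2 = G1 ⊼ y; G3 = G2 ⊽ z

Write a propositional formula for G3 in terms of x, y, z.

G1 = x ⊼ y
G2 = G1 ⊼ y = (x ⊼ y) ⊼ y
G3 = G2 ⊽ z = ((x ⊼ y) ⊼ y) ⊽ z

((x ⊼ y) ⊼ y) ⊽ z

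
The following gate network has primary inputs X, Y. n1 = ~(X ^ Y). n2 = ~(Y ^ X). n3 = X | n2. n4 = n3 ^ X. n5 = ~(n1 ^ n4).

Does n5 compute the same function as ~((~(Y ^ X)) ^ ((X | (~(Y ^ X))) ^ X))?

Yes

n1 = ~(X ^ Y)
n2 = ~(Y ^ X)
n3 = X | n2 = X | (~(Y ^ X))
n4 = n3 ^ X = (X | (~(Y ^ X))) ^ X
n5 = ~(n1 ^ n4) = ~((~(X ^ Y)) ^ ((X | (~(Y ^ X))) ^ X))
At X=1, Y=1: circuit gives 0, formula gives 0.
At X=0, Y=0: circuit gives 1, formula gives 1.
Agrees on all 4 inputs.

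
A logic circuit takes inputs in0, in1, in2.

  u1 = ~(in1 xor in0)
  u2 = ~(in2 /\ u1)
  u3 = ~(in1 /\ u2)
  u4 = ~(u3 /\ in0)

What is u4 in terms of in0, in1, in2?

u1 = ~(in1 xor in0)
u2 = ~(in2 /\ u1) = ~(in2 /\ (~(in1 xor in0)))
u3 = ~(in1 /\ u2) = ~(in1 /\ (~(in2 /\ (~(in1 xor in0)))))
u4 = ~(u3 /\ in0) = ~((~(in1 /\ (~(in2 /\ (~(in1 xor in0)))))) /\ in0)

~((~(in1 /\ (~(in2 /\ (~(in1 xor in0)))))) /\ in0)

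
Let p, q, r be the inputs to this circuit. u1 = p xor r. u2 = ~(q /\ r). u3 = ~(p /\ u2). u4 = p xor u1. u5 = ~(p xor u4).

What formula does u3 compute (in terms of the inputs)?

~(p /\ (~(q /\ r)))

u2 = ~(q /\ r)
u3 = ~(p /\ u2) = ~(p /\ (~(q /\ r)))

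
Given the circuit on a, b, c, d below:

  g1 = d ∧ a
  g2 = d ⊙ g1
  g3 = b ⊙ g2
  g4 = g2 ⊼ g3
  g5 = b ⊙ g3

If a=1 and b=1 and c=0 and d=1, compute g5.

g1 = 1 ∧ 1 = 1
g2 = 1 ⊙ 1 = 1
g3 = 1 ⊙ 1 = 1
g5 = 1 ⊙ 1 = 1

1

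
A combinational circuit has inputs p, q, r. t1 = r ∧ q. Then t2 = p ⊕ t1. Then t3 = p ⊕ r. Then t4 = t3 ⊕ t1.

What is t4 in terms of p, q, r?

(p ⊕ r) ⊕ (r ∧ q)

t1 = r ∧ q
t3 = p ⊕ r
t4 = t3 ⊕ t1 = (p ⊕ r) ⊕ (r ∧ q)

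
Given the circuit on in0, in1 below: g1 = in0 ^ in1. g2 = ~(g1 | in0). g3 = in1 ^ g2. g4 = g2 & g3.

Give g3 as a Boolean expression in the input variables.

in1 ^ (~((in0 ^ in1) | in0))

g1 = in0 ^ in1
g2 = ~(g1 | in0) = ~((in0 ^ in1) | in0)
g3 = in1 ^ g2 = in1 ^ (~((in0 ^ in1) | in0))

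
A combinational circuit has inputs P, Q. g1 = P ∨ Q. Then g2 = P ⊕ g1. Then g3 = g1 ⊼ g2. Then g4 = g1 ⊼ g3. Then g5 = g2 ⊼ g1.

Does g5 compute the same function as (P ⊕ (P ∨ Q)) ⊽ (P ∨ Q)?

No

g1 = P ∨ Q
g2 = P ⊕ g1 = P ⊕ (P ∨ Q)
g5 = g2 ⊼ g1 = (P ⊕ (P ∨ Q)) ⊼ (P ∨ Q)
At P=1, Q=0: circuit gives 1, formula gives 0.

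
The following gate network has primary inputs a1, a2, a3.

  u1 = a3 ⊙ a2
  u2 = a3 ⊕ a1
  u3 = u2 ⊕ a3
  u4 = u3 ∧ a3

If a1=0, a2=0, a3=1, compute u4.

0

u2 = 1 ⊕ 0 = 1
u3 = 1 ⊕ 1 = 0
u4 = 0 ∧ 1 = 0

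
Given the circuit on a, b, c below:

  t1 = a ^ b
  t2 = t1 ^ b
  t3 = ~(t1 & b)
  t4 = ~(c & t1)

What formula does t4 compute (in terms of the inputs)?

~(c & (a ^ b))

t1 = a ^ b
t4 = ~(c & t1) = ~(c & (a ^ b))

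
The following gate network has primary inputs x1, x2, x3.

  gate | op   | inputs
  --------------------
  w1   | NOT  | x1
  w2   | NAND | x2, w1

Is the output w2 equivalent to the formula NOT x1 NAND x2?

w1 = NOT x1
w2 = x2 NAND w1 = x2 NAND NOT x1
At x1=0, x2=1, x3=0: circuit gives 0, formula gives 0.
At x1=0, x2=0, x3=0: circuit gives 1, formula gives 1.
Agrees on all 8 inputs.

Yes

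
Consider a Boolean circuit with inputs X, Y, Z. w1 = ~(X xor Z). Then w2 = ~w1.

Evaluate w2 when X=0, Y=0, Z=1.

w1 = ~(0 xor 1) = 0
w2 = ~0 = 1

1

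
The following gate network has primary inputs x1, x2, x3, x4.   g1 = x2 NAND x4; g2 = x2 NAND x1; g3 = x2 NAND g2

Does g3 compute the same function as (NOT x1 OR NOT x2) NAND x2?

Yes

g2 = x2 NAND x1
g3 = x2 NAND g2 = x2 NAND (x2 NAND x1)
At x1=0, x2=1, x3=0, x4=0: circuit gives 0, formula gives 0.
At x1=0, x2=0, x3=0, x4=0: circuit gives 1, formula gives 1.
Agrees on all 16 inputs.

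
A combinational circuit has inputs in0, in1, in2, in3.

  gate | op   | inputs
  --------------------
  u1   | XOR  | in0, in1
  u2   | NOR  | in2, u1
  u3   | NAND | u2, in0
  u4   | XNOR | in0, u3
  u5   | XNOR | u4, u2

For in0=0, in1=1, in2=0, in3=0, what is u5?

1

u1 = 0 XOR 1 = 1
u2 = 0 NOR 1 = 0
u3 = 0 NAND 0 = 1
u4 = 0 XNOR 1 = 0
u5 = 0 XNOR 0 = 1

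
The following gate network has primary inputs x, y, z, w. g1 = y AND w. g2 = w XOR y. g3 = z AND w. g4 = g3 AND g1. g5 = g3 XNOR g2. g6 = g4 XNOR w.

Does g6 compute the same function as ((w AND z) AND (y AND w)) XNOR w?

Yes

g1 = y AND w
g3 = z AND w
g4 = g3 AND g1 = (z AND w) AND (y AND w)
g6 = g4 XNOR w = ((z AND w) AND (y AND w)) XNOR w
At x=0, y=0, z=0, w=1: circuit gives 0, formula gives 0.
At x=0, y=0, z=0, w=0: circuit gives 1, formula gives 1.
Agrees on all 16 inputs.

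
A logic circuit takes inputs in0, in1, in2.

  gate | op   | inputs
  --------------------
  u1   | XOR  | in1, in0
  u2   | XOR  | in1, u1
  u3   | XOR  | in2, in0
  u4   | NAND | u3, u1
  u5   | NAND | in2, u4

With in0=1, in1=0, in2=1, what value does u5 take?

0

u1 = 0 XOR 1 = 1
u3 = 1 XOR 1 = 0
u4 = 0 NAND 1 = 1
u5 = 1 NAND 1 = 0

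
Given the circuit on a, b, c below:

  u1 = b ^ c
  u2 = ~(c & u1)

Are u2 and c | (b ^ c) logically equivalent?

No

u1 = b ^ c
u2 = ~(c & u1) = ~(c & (b ^ c))
At a=0, b=0, c=0: circuit gives 1, formula gives 0.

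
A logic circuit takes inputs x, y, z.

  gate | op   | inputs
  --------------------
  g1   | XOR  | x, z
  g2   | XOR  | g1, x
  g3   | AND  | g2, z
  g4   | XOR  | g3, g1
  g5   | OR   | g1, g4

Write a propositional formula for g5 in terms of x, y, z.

(x XOR z) OR ((((x XOR z) XOR x) AND z) XOR (x XOR z))

g1 = x XOR z
g2 = g1 XOR x = (x XOR z) XOR x
g3 = g2 AND z = ((x XOR z) XOR x) AND z
g4 = g3 XOR g1 = (((x XOR z) XOR x) AND z) XOR (x XOR z)
g5 = g1 OR g4 = (x XOR z) OR ((((x XOR z) XOR x) AND z) XOR (x XOR z))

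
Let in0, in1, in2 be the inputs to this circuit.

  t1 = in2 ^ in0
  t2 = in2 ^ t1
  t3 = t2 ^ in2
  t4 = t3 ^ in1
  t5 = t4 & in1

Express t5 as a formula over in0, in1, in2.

t1 = in2 ^ in0
t2 = in2 ^ t1 = in2 ^ (in2 ^ in0)
t3 = t2 ^ in2 = (in2 ^ (in2 ^ in0)) ^ in2
t4 = t3 ^ in1 = ((in2 ^ (in2 ^ in0)) ^ in2) ^ in1
t5 = t4 & in1 = (((in2 ^ (in2 ^ in0)) ^ in2) ^ in1) & in1

(((in2 ^ (in2 ^ in0)) ^ in2) ^ in1) & in1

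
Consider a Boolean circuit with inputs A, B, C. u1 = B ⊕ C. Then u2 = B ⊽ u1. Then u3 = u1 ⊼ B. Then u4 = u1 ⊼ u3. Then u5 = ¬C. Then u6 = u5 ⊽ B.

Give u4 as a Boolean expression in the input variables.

(B ⊕ C) ⊼ ((B ⊕ C) ⊼ B)

u1 = B ⊕ C
u3 = u1 ⊼ B = (B ⊕ C) ⊼ B
u4 = u1 ⊼ u3 = (B ⊕ C) ⊼ ((B ⊕ C) ⊼ B)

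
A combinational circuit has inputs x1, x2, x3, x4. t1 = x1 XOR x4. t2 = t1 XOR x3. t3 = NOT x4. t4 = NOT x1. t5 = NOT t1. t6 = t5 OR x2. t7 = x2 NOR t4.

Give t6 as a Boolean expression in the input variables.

t1 = x1 XOR x4
t5 = NOT t1 = NOT (x1 XOR x4)
t6 = t5 OR x2 = NOT (x1 XOR x4) OR x2

NOT (x1 XOR x4) OR x2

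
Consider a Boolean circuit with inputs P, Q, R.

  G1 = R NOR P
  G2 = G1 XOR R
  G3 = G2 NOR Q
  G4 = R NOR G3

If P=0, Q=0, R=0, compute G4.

1

G1 = 0 NOR 0 = 1
G2 = 1 XOR 0 = 1
G3 = 1 NOR 0 = 0
G4 = 0 NOR 0 = 1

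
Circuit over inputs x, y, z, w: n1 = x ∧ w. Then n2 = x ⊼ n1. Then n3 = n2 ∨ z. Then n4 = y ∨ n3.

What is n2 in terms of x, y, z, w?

x ⊼ (x ∧ w)

n1 = x ∧ w
n2 = x ⊼ n1 = x ⊼ (x ∧ w)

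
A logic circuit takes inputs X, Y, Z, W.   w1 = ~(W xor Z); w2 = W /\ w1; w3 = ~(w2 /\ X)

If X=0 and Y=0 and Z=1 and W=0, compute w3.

w1 = ~(0 xor 1) = 0
w2 = 0 /\ 0 = 0
w3 = ~(0 /\ 0) = 1

1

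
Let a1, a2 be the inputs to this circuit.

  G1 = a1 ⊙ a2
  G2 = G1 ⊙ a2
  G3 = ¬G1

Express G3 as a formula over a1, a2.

¬(a1 ⊙ a2)

G1 = a1 ⊙ a2
G3 = ¬G1 = ¬(a1 ⊙ a2)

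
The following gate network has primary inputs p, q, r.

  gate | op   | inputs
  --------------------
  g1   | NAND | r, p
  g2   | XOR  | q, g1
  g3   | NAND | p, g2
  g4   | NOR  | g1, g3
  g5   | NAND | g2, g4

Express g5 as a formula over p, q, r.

(q XOR (r NAND p)) NAND ((r NAND p) NOR (p NAND (q XOR (r NAND p))))

g1 = r NAND p
g2 = q XOR g1 = q XOR (r NAND p)
g3 = p NAND g2 = p NAND (q XOR (r NAND p))
g4 = g1 NOR g3 = (r NAND p) NOR (p NAND (q XOR (r NAND p)))
g5 = g2 NAND g4 = (q XOR (r NAND p)) NAND ((r NAND p) NOR (p NAND (q XOR (r NAND p))))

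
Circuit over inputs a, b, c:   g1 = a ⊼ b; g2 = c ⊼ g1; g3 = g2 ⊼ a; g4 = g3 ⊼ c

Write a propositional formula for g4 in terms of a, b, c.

g1 = a ⊼ b
g2 = c ⊼ g1 = c ⊼ (a ⊼ b)
g3 = g2 ⊼ a = (c ⊼ (a ⊼ b)) ⊼ a
g4 = g3 ⊼ c = ((c ⊼ (a ⊼ b)) ⊼ a) ⊼ c

((c ⊼ (a ⊼ b)) ⊼ a) ⊼ c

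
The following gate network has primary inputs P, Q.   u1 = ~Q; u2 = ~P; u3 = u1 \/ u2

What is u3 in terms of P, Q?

~Q \/ ~P

u1 = ~Q
u2 = ~P
u3 = u1 \/ u2 = ~Q \/ ~P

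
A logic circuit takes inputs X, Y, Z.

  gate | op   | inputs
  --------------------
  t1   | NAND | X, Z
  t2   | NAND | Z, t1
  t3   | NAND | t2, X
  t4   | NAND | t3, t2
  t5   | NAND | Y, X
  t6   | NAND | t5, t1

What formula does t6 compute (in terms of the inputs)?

t1 = X NAND Z
t5 = Y NAND X
t6 = t5 NAND t1 = (Y NAND X) NAND (X NAND Z)

(Y NAND X) NAND (X NAND Z)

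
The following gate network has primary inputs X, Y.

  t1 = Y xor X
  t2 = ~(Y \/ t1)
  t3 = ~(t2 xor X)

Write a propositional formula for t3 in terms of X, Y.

t1 = Y xor X
t2 = ~(Y \/ t1) = ~(Y \/ (Y xor X))
t3 = ~(t2 xor X) = ~((~(Y \/ (Y xor X))) xor X)

~((~(Y \/ (Y xor X))) xor X)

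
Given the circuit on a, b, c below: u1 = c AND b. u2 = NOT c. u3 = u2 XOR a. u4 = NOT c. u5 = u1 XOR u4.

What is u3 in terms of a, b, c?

u2 = NOT c
u3 = u2 XOR a = NOT c XOR a

NOT c XOR a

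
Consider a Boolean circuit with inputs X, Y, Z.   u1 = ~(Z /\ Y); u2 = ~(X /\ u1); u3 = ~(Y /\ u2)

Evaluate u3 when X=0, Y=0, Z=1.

1

u1 = ~(1 /\ 0) = 1
u2 = ~(0 /\ 1) = 1
u3 = ~(0 /\ 1) = 1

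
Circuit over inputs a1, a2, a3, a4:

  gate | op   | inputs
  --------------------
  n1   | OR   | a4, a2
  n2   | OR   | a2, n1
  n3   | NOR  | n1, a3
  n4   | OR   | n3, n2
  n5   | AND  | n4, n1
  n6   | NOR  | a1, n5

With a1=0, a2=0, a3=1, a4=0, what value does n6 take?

1

n1 = 0 OR 0 = 0
n2 = 0 OR 0 = 0
n3 = 0 NOR 1 = 0
n4 = 0 OR 0 = 0
n5 = 0 AND 0 = 0
n6 = 0 NOR 0 = 1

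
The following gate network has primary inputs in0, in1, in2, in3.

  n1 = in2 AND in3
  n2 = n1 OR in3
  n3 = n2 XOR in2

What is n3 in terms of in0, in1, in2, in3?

((in2 AND in3) OR in3) XOR in2

n1 = in2 AND in3
n2 = n1 OR in3 = (in2 AND in3) OR in3
n3 = n2 XOR in2 = ((in2 AND in3) OR in3) XOR in2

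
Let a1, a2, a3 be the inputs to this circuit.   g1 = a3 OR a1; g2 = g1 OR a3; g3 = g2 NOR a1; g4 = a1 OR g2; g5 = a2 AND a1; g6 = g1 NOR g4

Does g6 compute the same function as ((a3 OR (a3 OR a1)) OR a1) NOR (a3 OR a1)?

Yes

g1 = a3 OR a1
g2 = g1 OR a3 = (a3 OR a1) OR a3
g4 = a1 OR g2 = a1 OR ((a3 OR a1) OR a3)
g6 = g1 NOR g4 = (a3 OR a1) NOR (a1 OR ((a3 OR a1) OR a3))
At a1=0, a2=0, a3=1: circuit gives 0, formula gives 0.
At a1=0, a2=0, a3=0: circuit gives 1, formula gives 1.
Agrees on all 8 inputs.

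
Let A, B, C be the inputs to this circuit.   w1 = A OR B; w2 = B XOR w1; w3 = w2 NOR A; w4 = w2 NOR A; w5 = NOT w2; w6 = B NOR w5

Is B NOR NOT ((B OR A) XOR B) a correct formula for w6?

w1 = A OR B
w2 = B XOR w1 = B XOR (A OR B)
w5 = NOT w2 = NOT (B XOR (A OR B))
w6 = B NOR w5 = B NOR NOT (B XOR (A OR B))
At A=0, B=0, C=0: circuit gives 0, formula gives 0.
At A=1, B=0, C=0: circuit gives 1, formula gives 1.
Agrees on all 8 inputs.

Yes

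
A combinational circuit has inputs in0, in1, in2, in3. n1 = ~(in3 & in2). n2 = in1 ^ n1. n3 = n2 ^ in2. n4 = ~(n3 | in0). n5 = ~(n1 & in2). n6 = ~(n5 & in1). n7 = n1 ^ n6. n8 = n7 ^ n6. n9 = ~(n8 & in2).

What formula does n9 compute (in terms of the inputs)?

n1 = ~(in3 & in2)
n5 = ~(n1 & in2) = ~((~(in3 & in2)) & in2)
n6 = ~(n5 & in1) = ~((~((~(in3 & in2)) & in2)) & in1)
n7 = n1 ^ n6 = (~(in3 & in2)) ^ (~((~((~(in3 & in2)) & in2)) & in1))
n8 = n7 ^ n6 = ((~(in3 & in2)) ^ (~((~((~(in3 & in2)) & in2)) & in1))) ^ (~((~((~(in3 & in2)) & in2)) & in1))
n9 = ~(n8 & in2) = ~((((~(in3 & in2)) ^ (~((~((~(in3 & in2)) & in2)) & in1))) ^ (~((~((~(in3 & in2)) & in2)) & in1))) & in2)

~((((~(in3 & in2)) ^ (~((~((~(in3 & in2)) & in2)) & in1))) ^ (~((~((~(in3 & in2)) & in2)) & in1))) & in2)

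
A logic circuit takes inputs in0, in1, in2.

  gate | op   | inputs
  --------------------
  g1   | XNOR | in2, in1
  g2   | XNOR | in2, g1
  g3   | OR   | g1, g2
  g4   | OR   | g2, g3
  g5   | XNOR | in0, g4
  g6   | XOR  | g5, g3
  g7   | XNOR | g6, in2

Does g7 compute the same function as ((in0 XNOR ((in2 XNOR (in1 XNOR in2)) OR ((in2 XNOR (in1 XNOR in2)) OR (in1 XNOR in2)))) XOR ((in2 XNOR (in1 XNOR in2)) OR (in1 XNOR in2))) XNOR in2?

g1 = in2 XNOR in1
g2 = in2 XNOR g1 = in2 XNOR (in2 XNOR in1)
g3 = g1 OR g2 = (in2 XNOR in1) OR (in2 XNOR (in2 XNOR in1))
g4 = g2 OR g3 = (in2 XNOR (in2 XNOR in1)) OR ((in2 XNOR in1) OR (in2 XNOR (in2 XNOR in1)))
g5 = in0 XNOR g4 = in0 XNOR ((in2 XNOR (in2 XNOR in1)) OR ((in2 XNOR in1) OR (in2 XNOR (in2 XNOR in1))))
g6 = g5 XOR g3 = (in0 XNOR ((in2 XNOR (in2 XNOR in1)) OR ((in2 XNOR in1) OR (in2 XNOR (in2 XNOR in1))))) XOR ((in2 XNOR in1) OR (in2 XNOR (in2 XNOR in1)))
g7 = g6 XNOR in2 = ((in0 XNOR ((in2 XNOR (in2 XNOR in1)) OR ((in2 XNOR in1) OR (in2 XNOR (in2 XNOR in1))))) XOR ((in2 XNOR in1) OR (in2 XNOR (in2 XNOR in1)))) XNOR in2
At in0=0, in1=0, in2=0: circuit gives 0, formula gives 0.
At in0=0, in1=0, in2=1: circuit gives 1, formula gives 1.
Agrees on all 8 inputs.

Yes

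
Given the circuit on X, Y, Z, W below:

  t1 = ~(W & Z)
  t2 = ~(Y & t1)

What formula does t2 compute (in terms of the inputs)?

~(Y & (~(W & Z)))

t1 = ~(W & Z)
t2 = ~(Y & t1) = ~(Y & (~(W & Z)))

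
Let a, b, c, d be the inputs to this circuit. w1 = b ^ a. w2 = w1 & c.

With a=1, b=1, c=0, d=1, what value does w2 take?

w1 = 1 ^ 1 = 0
w2 = 0 & 0 = 0

0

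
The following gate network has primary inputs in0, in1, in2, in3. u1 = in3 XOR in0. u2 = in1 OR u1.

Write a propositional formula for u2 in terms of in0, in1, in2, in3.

in1 OR (in3 XOR in0)

u1 = in3 XOR in0
u2 = in1 OR u1 = in1 OR (in3 XOR in0)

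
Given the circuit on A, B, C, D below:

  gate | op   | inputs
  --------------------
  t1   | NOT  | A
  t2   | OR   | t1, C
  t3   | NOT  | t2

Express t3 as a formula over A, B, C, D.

NOT (NOT A OR C)

t1 = NOT A
t2 = t1 OR C = NOT A OR C
t3 = NOT t2 = NOT (NOT A OR C)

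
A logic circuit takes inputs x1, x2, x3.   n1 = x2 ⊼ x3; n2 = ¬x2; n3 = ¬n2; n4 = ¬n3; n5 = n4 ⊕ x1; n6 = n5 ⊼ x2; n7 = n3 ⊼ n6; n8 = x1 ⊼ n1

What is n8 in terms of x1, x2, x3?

n1 = x2 ⊼ x3
n8 = x1 ⊼ n1 = x1 ⊼ (x2 ⊼ x3)

x1 ⊼ (x2 ⊼ x3)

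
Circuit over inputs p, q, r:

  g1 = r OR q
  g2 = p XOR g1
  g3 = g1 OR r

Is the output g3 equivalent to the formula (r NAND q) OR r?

No

g1 = r OR q
g3 = g1 OR r = (r OR q) OR r
At p=0, q=0, r=0: circuit gives 0, formula gives 1.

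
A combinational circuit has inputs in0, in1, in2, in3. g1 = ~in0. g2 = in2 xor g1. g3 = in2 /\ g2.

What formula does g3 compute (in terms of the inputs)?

in2 /\ (in2 xor ~in0)

g1 = ~in0
g2 = in2 xor g1 = in2 xor ~in0
g3 = in2 /\ g2 = in2 /\ (in2 xor ~in0)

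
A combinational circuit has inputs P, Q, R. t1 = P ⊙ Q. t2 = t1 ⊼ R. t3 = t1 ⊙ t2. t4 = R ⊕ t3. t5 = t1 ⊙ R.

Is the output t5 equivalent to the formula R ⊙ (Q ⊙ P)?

t1 = P ⊙ Q
t5 = t1 ⊙ R = (P ⊙ Q) ⊙ R
At P=0, Q=0, R=0: circuit gives 0, formula gives 0.
At P=0, Q=0, R=1: circuit gives 1, formula gives 1.
Agrees on all 8 inputs.

Yes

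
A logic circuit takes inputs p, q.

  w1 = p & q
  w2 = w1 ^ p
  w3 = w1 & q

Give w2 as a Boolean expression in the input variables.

(p & q) ^ p

w1 = p & q
w2 = w1 ^ p = (p & q) ^ p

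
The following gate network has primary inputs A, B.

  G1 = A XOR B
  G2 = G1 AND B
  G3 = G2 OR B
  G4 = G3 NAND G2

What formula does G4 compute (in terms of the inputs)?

(((A XOR B) AND B) OR B) NAND ((A XOR B) AND B)

G1 = A XOR B
G2 = G1 AND B = (A XOR B) AND B
G3 = G2 OR B = ((A XOR B) AND B) OR B
G4 = G3 NAND G2 = (((A XOR B) AND B) OR B) NAND ((A XOR B) AND B)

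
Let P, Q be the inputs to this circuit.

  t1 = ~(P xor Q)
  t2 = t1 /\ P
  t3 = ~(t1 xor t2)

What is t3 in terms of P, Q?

~((~(P xor Q)) xor ((~(P xor Q)) /\ P))

t1 = ~(P xor Q)
t2 = t1 /\ P = (~(P xor Q)) /\ P
t3 = ~(t1 xor t2) = ~((~(P xor Q)) xor ((~(P xor Q)) /\ P))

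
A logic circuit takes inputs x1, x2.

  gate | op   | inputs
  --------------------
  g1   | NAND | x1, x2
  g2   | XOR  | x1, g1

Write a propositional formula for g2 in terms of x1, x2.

x1 XOR (x1 NAND x2)

g1 = x1 NAND x2
g2 = x1 XOR g1 = x1 XOR (x1 NAND x2)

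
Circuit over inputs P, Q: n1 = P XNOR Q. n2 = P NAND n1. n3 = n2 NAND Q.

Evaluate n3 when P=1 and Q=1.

1

n1 = 1 XNOR 1 = 1
n2 = 1 NAND 1 = 0
n3 = 0 NAND 1 = 1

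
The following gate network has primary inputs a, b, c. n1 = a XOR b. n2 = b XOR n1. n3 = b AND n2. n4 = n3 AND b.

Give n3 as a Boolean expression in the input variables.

b AND (b XOR (a XOR b))

n1 = a XOR b
n2 = b XOR n1 = b XOR (a XOR b)
n3 = b AND n2 = b AND (b XOR (a XOR b))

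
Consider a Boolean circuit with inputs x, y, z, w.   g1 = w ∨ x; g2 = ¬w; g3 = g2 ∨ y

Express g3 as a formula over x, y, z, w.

g2 = ¬w
g3 = g2 ∨ y = ¬w ∨ y

¬w ∨ y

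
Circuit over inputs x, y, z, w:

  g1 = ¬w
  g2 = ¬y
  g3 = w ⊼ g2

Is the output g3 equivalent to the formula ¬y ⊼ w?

Yes

g2 = ¬y
g3 = w ⊼ g2 = w ⊼ ¬y
At x=0, y=0, z=0, w=1: circuit gives 0, formula gives 0.
At x=0, y=0, z=0, w=0: circuit gives 1, formula gives 1.
Agrees on all 16 inputs.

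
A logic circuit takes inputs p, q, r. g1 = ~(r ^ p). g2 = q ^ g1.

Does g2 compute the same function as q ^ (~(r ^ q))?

g1 = ~(r ^ p)
g2 = q ^ g1 = q ^ (~(r ^ p))
At p=0, q=1, r=0: circuit gives 0, formula gives 1.

No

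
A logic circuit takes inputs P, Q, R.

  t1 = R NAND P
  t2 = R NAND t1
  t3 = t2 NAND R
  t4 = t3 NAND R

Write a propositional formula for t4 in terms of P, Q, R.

((R NAND (R NAND P)) NAND R) NAND R

t1 = R NAND P
t2 = R NAND t1 = R NAND (R NAND P)
t3 = t2 NAND R = (R NAND (R NAND P)) NAND R
t4 = t3 NAND R = ((R NAND (R NAND P)) NAND R) NAND R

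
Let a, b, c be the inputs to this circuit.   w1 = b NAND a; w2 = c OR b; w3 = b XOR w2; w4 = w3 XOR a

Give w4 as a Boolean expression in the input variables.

w2 = c OR b
w3 = b XOR w2 = b XOR (c OR b)
w4 = w3 XOR a = (b XOR (c OR b)) XOR a

(b XOR (c OR b)) XOR a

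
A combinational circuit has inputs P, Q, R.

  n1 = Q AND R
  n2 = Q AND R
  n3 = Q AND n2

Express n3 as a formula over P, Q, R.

n2 = Q AND R
n3 = Q AND n2 = Q AND (Q AND R)

Q AND (Q AND R)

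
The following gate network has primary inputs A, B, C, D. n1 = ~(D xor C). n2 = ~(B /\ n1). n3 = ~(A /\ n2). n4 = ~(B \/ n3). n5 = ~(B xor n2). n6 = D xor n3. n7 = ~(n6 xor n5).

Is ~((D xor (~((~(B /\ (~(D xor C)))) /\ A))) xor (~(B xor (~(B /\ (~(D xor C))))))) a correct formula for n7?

n1 = ~(D xor C)
n2 = ~(B /\ n1) = ~(B /\ (~(D xor C)))
n3 = ~(A /\ n2) = ~(A /\ (~(B /\ (~(D xor C)))))
n5 = ~(B xor n2) = ~(B xor (~(B /\ (~(D xor C)))))
n6 = D xor n3 = D xor (~(A /\ (~(B /\ (~(D xor C))))))
n7 = ~(n6 xor n5) = ~((D xor (~(A /\ (~(B /\ (~(D xor C))))))) xor (~(B xor (~(B /\ (~(D xor C)))))))
At A=0, B=0, C=0, D=0: circuit gives 0, formula gives 0.
At A=0, B=0, C=0, D=1: circuit gives 1, formula gives 1.
Agrees on all 16 inputs.

Yes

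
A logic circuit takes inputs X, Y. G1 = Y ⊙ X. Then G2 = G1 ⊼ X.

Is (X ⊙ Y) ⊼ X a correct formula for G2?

Yes

G1 = Y ⊙ X
G2 = G1 ⊼ X = (Y ⊙ X) ⊼ X
At X=1, Y=1: circuit gives 0, formula gives 0.
At X=0, Y=0: circuit gives 1, formula gives 1.
Agrees on all 4 inputs.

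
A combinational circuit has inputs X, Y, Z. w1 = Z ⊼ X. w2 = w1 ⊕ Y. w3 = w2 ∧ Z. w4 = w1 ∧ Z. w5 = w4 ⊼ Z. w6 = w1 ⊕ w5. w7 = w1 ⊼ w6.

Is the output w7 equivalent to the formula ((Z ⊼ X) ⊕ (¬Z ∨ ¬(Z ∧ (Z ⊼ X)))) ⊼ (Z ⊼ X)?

Yes

w1 = Z ⊼ X
w4 = w1 ∧ Z = (Z ⊼ X) ∧ Z
w5 = w4 ⊼ Z = ((Z ⊼ X) ∧ Z) ⊼ Z
w6 = w1 ⊕ w5 = (Z ⊼ X) ⊕ (((Z ⊼ X) ∧ Z) ⊼ Z)
w7 = w1 ⊼ w6 = (Z ⊼ X) ⊼ ((Z ⊼ X) ⊕ (((Z ⊼ X) ∧ Z) ⊼ Z))
At X=0, Y=0, Z=1: circuit gives 0, formula gives 0.
At X=0, Y=0, Z=0: circuit gives 1, formula gives 1.
Agrees on all 8 inputs.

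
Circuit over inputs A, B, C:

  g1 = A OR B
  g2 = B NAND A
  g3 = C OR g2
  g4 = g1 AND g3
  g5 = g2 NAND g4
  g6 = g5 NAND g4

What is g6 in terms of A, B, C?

((B NAND A) NAND ((A OR B) AND (C OR (B NAND A)))) NAND ((A OR B) AND (C OR (B NAND A)))

g1 = A OR B
g2 = B NAND A
g3 = C OR g2 = C OR (B NAND A)
g4 = g1 AND g3 = (A OR B) AND (C OR (B NAND A))
g5 = g2 NAND g4 = (B NAND A) NAND ((A OR B) AND (C OR (B NAND A)))
g6 = g5 NAND g4 = ((B NAND A) NAND ((A OR B) AND (C OR (B NAND A)))) NAND ((A OR B) AND (C OR (B NAND A)))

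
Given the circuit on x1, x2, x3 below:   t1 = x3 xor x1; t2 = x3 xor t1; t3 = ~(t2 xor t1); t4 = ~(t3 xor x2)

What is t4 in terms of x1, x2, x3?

t1 = x3 xor x1
t2 = x3 xor t1 = x3 xor (x3 xor x1)
t3 = ~(t2 xor t1) = ~((x3 xor (x3 xor x1)) xor (x3 xor x1))
t4 = ~(t3 xor x2) = ~((~((x3 xor (x3 xor x1)) xor (x3 xor x1))) xor x2)

~((~((x3 xor (x3 xor x1)) xor (x3 xor x1))) xor x2)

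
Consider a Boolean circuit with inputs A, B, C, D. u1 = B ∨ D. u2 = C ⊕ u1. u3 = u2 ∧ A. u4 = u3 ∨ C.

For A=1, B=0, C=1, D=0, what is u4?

1

u1 = 0 ∨ 0 = 0
u2 = 1 ⊕ 0 = 1
u3 = 1 ∧ 1 = 1
u4 = 1 ∨ 1 = 1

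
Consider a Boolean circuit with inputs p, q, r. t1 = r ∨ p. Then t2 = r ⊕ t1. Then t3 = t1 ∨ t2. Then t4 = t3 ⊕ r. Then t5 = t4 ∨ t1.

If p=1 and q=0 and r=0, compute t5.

1

t1 = 0 ∨ 1 = 1
t2 = 0 ⊕ 1 = 1
t3 = 1 ∨ 1 = 1
t4 = 1 ⊕ 0 = 1
t5 = 1 ∨ 1 = 1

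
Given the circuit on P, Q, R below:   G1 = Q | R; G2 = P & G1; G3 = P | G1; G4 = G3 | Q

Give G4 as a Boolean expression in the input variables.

G1 = Q | R
G3 = P | G1 = P | (Q | R)
G4 = G3 | Q = (P | (Q | R)) | Q

(P | (Q | R)) | Q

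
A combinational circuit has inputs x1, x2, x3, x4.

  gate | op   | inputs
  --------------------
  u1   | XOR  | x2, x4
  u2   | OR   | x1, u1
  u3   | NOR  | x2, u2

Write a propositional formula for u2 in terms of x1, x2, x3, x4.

u1 = x2 XOR x4
u2 = x1 OR u1 = x1 OR (x2 XOR x4)

x1 OR (x2 XOR x4)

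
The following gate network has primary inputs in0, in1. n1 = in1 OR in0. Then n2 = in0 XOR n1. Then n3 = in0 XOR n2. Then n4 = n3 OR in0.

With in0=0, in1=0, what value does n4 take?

0

n1 = 0 OR 0 = 0
n2 = 0 XOR 0 = 0
n3 = 0 XOR 0 = 0
n4 = 0 OR 0 = 0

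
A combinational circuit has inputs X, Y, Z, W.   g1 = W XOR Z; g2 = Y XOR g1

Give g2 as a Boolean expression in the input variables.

g1 = W XOR Z
g2 = Y XOR g1 = Y XOR (W XOR Z)

Y XOR (W XOR Z)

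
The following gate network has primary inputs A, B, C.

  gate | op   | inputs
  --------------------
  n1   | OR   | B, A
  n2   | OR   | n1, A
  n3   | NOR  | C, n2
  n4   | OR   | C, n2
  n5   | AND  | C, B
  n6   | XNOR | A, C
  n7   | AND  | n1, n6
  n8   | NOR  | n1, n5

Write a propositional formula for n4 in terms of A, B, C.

C OR ((B OR A) OR A)

n1 = B OR A
n2 = n1 OR A = (B OR A) OR A
n4 = C OR n2 = C OR ((B OR A) OR A)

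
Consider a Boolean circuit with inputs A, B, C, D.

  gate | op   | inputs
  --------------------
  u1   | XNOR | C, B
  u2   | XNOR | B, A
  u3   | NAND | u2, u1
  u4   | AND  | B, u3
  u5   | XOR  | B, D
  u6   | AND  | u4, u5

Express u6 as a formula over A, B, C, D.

u1 = C XNOR B
u2 = B XNOR A
u3 = u2 NAND u1 = (B XNOR A) NAND (C XNOR B)
u4 = B AND u3 = B AND ((B XNOR A) NAND (C XNOR B))
u5 = B XOR D
u6 = u4 AND u5 = (B AND ((B XNOR A) NAND (C XNOR B))) AND (B XOR D)

(B AND ((B XNOR A) NAND (C XNOR B))) AND (B XOR D)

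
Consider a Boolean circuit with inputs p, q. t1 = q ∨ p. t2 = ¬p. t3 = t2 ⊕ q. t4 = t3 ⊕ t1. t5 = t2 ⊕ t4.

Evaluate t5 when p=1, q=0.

1

t1 = 0 ∨ 1 = 1
t2 = ¬1 = 0
t3 = 0 ⊕ 0 = 0
t4 = 0 ⊕ 1 = 1
t5 = 0 ⊕ 1 = 1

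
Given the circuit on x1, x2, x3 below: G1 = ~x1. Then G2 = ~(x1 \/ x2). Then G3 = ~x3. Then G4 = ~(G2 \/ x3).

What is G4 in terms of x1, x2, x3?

G2 = ~(x1 \/ x2)
G4 = ~(G2 \/ x3) = ~((~(x1 \/ x2)) \/ x3)

~((~(x1 \/ x2)) \/ x3)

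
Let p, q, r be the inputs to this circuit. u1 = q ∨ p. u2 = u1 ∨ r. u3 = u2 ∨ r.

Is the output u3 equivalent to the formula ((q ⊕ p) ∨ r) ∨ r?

u1 = q ∨ p
u2 = u1 ∨ r = (q ∨ p) ∨ r
u3 = u2 ∨ r = ((q ∨ p) ∨ r) ∨ r
At p=1, q=1, r=0: circuit gives 1, formula gives 0.

No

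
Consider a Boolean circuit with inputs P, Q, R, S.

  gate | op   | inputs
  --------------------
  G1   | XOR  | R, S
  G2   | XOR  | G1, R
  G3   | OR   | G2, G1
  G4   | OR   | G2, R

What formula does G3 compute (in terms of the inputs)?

G1 = R XOR S
G2 = G1 XOR R = (R XOR S) XOR R
G3 = G2 OR G1 = ((R XOR S) XOR R) OR (R XOR S)

((R XOR S) XOR R) OR (R XOR S)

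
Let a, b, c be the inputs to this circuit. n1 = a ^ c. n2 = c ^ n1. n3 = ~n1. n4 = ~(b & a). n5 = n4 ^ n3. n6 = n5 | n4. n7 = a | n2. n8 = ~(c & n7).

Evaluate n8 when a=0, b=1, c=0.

n1 = 0 ^ 0 = 0
n2 = 0 ^ 0 = 0
n7 = 0 | 0 = 0
n8 = ~(0 & 0) = 1

1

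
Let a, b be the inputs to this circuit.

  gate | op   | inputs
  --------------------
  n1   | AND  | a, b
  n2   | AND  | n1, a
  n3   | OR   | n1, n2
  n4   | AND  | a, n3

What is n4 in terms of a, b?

a AND ((a AND b) OR ((a AND b) AND a))

n1 = a AND b
n2 = n1 AND a = (a AND b) AND a
n3 = n1 OR n2 = (a AND b) OR ((a AND b) AND a)
n4 = a AND n3 = a AND ((a AND b) OR ((a AND b) AND a))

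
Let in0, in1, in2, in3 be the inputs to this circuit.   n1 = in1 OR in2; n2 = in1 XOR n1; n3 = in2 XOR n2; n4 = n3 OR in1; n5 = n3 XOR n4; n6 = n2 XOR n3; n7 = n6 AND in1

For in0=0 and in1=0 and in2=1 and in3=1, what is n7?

0

n1 = 0 OR 1 = 1
n2 = 0 XOR 1 = 1
n3 = 1 XOR 1 = 0
n6 = 1 XOR 0 = 1
n7 = 1 AND 0 = 0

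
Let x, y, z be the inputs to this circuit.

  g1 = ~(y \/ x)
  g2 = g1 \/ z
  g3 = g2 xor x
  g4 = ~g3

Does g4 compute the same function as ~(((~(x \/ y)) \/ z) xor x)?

g1 = ~(y \/ x)
g2 = g1 \/ z = (~(y \/ x)) \/ z
g3 = g2 xor x = ((~(y \/ x)) \/ z) xor x
g4 = ~g3 = ~(((~(y \/ x)) \/ z) xor x)
At x=0, y=0, z=0: circuit gives 0, formula gives 0.
At x=0, y=1, z=0: circuit gives 1, formula gives 1.
Agrees on all 8 inputs.

Yes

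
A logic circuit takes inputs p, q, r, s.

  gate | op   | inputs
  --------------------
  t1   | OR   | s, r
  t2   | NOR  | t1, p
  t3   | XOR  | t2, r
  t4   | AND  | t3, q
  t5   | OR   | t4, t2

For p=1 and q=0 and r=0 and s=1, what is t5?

0

t1 = 1 OR 0 = 1
t2 = 1 NOR 1 = 0
t3 = 0 XOR 0 = 0
t4 = 0 AND 0 = 0
t5 = 0 OR 0 = 0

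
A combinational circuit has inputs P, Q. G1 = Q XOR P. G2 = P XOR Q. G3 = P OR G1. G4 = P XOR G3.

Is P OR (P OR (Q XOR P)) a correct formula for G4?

No

G1 = Q XOR P
G3 = P OR G1 = P OR (Q XOR P)
G4 = P XOR G3 = P XOR (P OR (Q XOR P))
At P=1, Q=0: circuit gives 0, formula gives 1.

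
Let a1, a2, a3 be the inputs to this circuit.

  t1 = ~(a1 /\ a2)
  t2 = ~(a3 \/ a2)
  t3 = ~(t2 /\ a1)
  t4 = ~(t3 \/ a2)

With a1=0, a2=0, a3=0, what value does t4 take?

t2 = ~(0 \/ 0) = 1
t3 = ~(1 /\ 0) = 1
t4 = ~(1 \/ 0) = 0

0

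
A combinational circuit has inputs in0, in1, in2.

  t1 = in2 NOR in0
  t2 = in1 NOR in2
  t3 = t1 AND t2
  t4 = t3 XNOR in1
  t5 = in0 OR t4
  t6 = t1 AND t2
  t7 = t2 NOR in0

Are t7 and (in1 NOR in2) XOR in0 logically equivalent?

No

t2 = in1 NOR in2
t7 = t2 NOR in0 = (in1 NOR in2) NOR in0
At in0=0, in1=0, in2=0: circuit gives 0, formula gives 1.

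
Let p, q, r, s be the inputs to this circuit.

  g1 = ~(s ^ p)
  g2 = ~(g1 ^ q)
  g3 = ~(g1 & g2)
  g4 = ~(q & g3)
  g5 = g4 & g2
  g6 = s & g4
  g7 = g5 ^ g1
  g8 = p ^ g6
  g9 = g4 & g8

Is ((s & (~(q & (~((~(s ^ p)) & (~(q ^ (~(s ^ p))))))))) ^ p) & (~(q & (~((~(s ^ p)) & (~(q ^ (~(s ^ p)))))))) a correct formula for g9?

Yes

g1 = ~(s ^ p)
g2 = ~(g1 ^ q) = ~((~(s ^ p)) ^ q)
g3 = ~(g1 & g2) = ~((~(s ^ p)) & (~((~(s ^ p)) ^ q)))
g4 = ~(q & g3) = ~(q & (~((~(s ^ p)) & (~((~(s ^ p)) ^ q)))))
g6 = s & g4 = s & (~(q & (~((~(s ^ p)) & (~((~(s ^ p)) ^ q))))))
g8 = p ^ g6 = p ^ (s & (~(q & (~((~(s ^ p)) & (~((~(s ^ p)) ^ q)))))))
g9 = g4 & g8 = (~(q & (~((~(s ^ p)) & (~((~(s ^ p)) ^ q)))))) & (p ^ (s & (~(q & (~((~(s ^ p)) & (~((~(s ^ p)) ^ q))))))))
At p=0, q=0, r=0, s=0: circuit gives 0, formula gives 0.
At p=0, q=0, r=0, s=1: circuit gives 1, formula gives 1.
Agrees on all 16 inputs.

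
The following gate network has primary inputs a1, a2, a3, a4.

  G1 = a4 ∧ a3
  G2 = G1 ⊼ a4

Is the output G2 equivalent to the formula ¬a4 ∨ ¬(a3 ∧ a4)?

G1 = a4 ∧ a3
G2 = G1 ⊼ a4 = (a4 ∧ a3) ⊼ a4
At a1=0, a2=0, a3=1, a4=1: circuit gives 0, formula gives 0.
At a1=0, a2=0, a3=0, a4=0: circuit gives 1, formula gives 1.
Agrees on all 16 inputs.

Yes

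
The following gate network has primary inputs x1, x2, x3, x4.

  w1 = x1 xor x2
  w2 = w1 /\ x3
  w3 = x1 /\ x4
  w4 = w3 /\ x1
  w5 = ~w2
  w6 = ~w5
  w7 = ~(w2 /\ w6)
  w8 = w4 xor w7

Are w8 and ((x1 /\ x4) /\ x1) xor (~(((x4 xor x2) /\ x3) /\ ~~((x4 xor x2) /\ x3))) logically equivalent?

w1 = x1 xor x2
w2 = w1 /\ x3 = (x1 xor x2) /\ x3
w3 = x1 /\ x4
w4 = w3 /\ x1 = (x1 /\ x4) /\ x1
w5 = ~w2 = ~((x1 xor x2) /\ x3)
w6 = ~w5 = ~~((x1 xor x2) /\ x3)
w7 = ~(w2 /\ w6) = ~(((x1 xor x2) /\ x3) /\ ~~((x1 xor x2) /\ x3))
w8 = w4 xor w7 = ((x1 /\ x4) /\ x1) xor (~(((x1 xor x2) /\ x3) /\ ~~((x1 xor x2) /\ x3)))
At x1=0, x2=0, x3=1, x4=1: circuit gives 1, formula gives 0.

No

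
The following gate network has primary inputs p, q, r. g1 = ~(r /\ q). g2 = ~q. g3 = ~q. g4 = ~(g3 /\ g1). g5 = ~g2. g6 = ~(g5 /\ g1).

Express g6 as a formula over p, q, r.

g1 = ~(r /\ q)
g2 = ~q
g5 = ~g2 = ~~q
g6 = ~(g5 /\ g1) = ~(~~q /\ (~(r /\ q)))

~(~~q /\ (~(r /\ q)))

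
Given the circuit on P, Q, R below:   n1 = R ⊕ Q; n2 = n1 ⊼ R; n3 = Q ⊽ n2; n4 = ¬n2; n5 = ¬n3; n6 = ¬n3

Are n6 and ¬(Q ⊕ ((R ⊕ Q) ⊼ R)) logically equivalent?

n1 = R ⊕ Q
n2 = n1 ⊼ R = (R ⊕ Q) ⊼ R
n3 = Q ⊽ n2 = Q ⊽ ((R ⊕ Q) ⊼ R)
n6 = ¬n3 = ¬(Q ⊽ ((R ⊕ Q) ⊼ R))
At P=0, Q=0, R=0: circuit gives 1, formula gives 0.

No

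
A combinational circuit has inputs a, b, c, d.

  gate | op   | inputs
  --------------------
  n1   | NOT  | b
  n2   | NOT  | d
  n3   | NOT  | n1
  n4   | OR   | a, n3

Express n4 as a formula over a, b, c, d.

a OR NOT NOT b

n1 = NOT b
n3 = NOT n1 = NOT NOT b
n4 = a OR n3 = a OR NOT NOT b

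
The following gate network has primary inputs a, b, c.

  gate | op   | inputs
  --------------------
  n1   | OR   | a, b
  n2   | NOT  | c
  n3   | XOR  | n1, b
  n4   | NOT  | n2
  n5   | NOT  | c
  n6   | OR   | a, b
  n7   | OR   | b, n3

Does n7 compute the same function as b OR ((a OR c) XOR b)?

n1 = a OR b
n3 = n1 XOR b = (a OR b) XOR b
n7 = b OR n3 = b OR ((a OR b) XOR b)
At a=0, b=0, c=1: circuit gives 0, formula gives 1.

No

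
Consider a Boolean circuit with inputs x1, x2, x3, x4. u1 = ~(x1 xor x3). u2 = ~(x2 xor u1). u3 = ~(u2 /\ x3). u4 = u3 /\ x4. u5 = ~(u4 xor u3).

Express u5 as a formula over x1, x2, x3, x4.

u1 = ~(x1 xor x3)
u2 = ~(x2 xor u1) = ~(x2 xor (~(x1 xor x3)))
u3 = ~(u2 /\ x3) = ~((~(x2 xor (~(x1 xor x3)))) /\ x3)
u4 = u3 /\ x4 = (~((~(x2 xor (~(x1 xor x3)))) /\ x3)) /\ x4
u5 = ~(u4 xor u3) = ~(((~((~(x2 xor (~(x1 xor x3)))) /\ x3)) /\ x4) xor (~((~(x2 xor (~(x1 xor x3)))) /\ x3)))

~(((~((~(x2 xor (~(x1 xor x3)))) /\ x3)) /\ x4) xor (~((~(x2 xor (~(x1 xor x3)))) /\ x3)))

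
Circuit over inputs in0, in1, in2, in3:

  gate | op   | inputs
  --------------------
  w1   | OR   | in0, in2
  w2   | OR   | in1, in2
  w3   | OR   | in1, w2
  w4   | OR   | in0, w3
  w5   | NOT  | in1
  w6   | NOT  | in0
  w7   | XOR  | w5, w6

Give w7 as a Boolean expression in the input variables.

NOT in1 XOR NOT in0

w5 = NOT in1
w6 = NOT in0
w7 = w5 XOR w6 = NOT in1 XOR NOT in0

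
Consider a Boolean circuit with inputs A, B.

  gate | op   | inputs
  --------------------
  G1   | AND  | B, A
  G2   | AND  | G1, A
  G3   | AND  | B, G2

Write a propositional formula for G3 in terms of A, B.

G1 = B AND A
G2 = G1 AND A = (B AND A) AND A
G3 = B AND G2 = B AND ((B AND A) AND A)

B AND ((B AND A) AND A)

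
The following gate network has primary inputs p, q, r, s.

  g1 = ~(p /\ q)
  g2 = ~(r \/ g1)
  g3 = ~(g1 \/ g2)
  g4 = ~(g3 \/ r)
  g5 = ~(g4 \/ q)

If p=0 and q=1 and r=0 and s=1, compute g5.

0

g1 = ~(0 /\ 1) = 1
g2 = ~(0 \/ 1) = 0
g3 = ~(1 \/ 0) = 0
g4 = ~(0 \/ 0) = 1
g5 = ~(1 \/ 1) = 0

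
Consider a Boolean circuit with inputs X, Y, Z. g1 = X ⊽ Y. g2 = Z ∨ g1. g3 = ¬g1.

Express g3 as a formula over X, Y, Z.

¬(X ⊽ Y)

g1 = X ⊽ Y
g3 = ¬g1 = ¬(X ⊽ Y)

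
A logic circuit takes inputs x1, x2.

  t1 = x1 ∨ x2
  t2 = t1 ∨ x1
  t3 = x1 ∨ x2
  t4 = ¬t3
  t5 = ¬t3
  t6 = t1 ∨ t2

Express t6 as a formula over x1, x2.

t1 = x1 ∨ x2
t2 = t1 ∨ x1 = (x1 ∨ x2) ∨ x1
t6 = t1 ∨ t2 = (x1 ∨ x2) ∨ ((x1 ∨ x2) ∨ x1)

(x1 ∨ x2) ∨ ((x1 ∨ x2) ∨ x1)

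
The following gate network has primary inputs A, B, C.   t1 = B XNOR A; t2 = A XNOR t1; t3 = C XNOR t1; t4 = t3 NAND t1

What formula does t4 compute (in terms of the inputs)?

t1 = B XNOR A
t3 = C XNOR t1 = C XNOR (B XNOR A)
t4 = t3 NAND t1 = (C XNOR (B XNOR A)) NAND (B XNOR A)

(C XNOR (B XNOR A)) NAND (B XNOR A)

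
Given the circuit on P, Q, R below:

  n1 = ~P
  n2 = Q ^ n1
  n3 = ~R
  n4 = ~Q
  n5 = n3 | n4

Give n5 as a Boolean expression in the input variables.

n3 = ~R
n4 = ~Q
n5 = n3 | n4 = ~R | ~Q

~R | ~Q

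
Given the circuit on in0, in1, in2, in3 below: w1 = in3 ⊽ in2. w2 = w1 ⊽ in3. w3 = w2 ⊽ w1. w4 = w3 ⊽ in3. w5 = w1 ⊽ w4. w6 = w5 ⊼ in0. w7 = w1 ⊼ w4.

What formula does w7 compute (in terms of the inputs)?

(in3 ⊽ in2) ⊼ ((((in3 ⊽ in2) ⊽ in3) ⊽ (in3 ⊽ in2)) ⊽ in3)

w1 = in3 ⊽ in2
w2 = w1 ⊽ in3 = (in3 ⊽ in2) ⊽ in3
w3 = w2 ⊽ w1 = ((in3 ⊽ in2) ⊽ in3) ⊽ (in3 ⊽ in2)
w4 = w3 ⊽ in3 = (((in3 ⊽ in2) ⊽ in3) ⊽ (in3 ⊽ in2)) ⊽ in3
w7 = w1 ⊼ w4 = (in3 ⊽ in2) ⊼ ((((in3 ⊽ in2) ⊽ in3) ⊽ (in3 ⊽ in2)) ⊽ in3)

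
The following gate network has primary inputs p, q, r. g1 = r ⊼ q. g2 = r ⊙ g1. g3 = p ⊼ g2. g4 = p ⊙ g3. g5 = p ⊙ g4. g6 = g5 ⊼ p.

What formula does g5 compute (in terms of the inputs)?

p ⊙ (p ⊙ (p ⊼ (r ⊙ (r ⊼ q))))

g1 = r ⊼ q
g2 = r ⊙ g1 = r ⊙ (r ⊼ q)
g3 = p ⊼ g2 = p ⊼ (r ⊙ (r ⊼ q))
g4 = p ⊙ g3 = p ⊙ (p ⊼ (r ⊙ (r ⊼ q)))
g5 = p ⊙ g4 = p ⊙ (p ⊙ (p ⊼ (r ⊙ (r ⊼ q))))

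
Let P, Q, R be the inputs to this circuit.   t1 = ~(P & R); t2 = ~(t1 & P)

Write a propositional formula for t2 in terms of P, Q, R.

~((~(P & R)) & P)

t1 = ~(P & R)
t2 = ~(t1 & P) = ~((~(P & R)) & P)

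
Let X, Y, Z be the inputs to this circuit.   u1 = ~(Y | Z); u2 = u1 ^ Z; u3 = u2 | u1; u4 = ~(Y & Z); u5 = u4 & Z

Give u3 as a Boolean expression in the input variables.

u1 = ~(Y | Z)
u2 = u1 ^ Z = (~(Y | Z)) ^ Z
u3 = u2 | u1 = ((~(Y | Z)) ^ Z) | (~(Y | Z))

((~(Y | Z)) ^ Z) | (~(Y | Z))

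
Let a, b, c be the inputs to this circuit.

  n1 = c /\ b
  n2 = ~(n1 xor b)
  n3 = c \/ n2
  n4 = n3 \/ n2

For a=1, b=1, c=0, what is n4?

0

n1 = 0 /\ 1 = 0
n2 = ~(0 xor 1) = 0
n3 = 0 \/ 0 = 0
n4 = 0 \/ 0 = 0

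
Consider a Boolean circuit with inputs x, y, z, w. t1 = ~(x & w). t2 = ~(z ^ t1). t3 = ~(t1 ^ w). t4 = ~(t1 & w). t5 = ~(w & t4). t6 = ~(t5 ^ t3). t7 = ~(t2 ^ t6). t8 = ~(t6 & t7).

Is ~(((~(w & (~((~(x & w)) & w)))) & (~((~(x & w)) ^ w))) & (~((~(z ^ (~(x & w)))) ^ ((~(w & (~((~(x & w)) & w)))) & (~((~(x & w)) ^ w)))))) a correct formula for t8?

t1 = ~(x & w)
t2 = ~(z ^ t1) = ~(z ^ (~(x & w)))
t3 = ~(t1 ^ w) = ~((~(x & w)) ^ w)
t4 = ~(t1 & w) = ~((~(x & w)) & w)
t5 = ~(w & t4) = ~(w & (~((~(x & w)) & w)))
t6 = ~(t5 ^ t3) = ~((~(w & (~((~(x & w)) & w)))) ^ (~((~(x & w)) ^ w)))
t7 = ~(t2 ^ t6) = ~((~(z ^ (~(x & w)))) ^ (~((~(w & (~((~(x & w)) & w)))) ^ (~((~(x & w)) ^ w)))))
t8 = ~(t6 & t7) = ~((~((~(w & (~((~(x & w)) & w)))) ^ (~((~(x & w)) ^ w)))) & (~((~(z ^ (~(x & w)))) ^ (~((~(w & (~((~(x & w)) & w)))) ^ (~((~(x & w)) ^ w)))))))
At x=1, y=0, z=0, w=1: circuit gives 0, formula gives 1.

No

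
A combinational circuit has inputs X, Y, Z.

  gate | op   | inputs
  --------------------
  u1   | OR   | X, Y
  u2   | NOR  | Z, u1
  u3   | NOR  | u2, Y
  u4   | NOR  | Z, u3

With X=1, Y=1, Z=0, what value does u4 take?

u1 = 1 OR 1 = 1
u2 = 0 NOR 1 = 0
u3 = 0 NOR 1 = 0
u4 = 0 NOR 0 = 1

1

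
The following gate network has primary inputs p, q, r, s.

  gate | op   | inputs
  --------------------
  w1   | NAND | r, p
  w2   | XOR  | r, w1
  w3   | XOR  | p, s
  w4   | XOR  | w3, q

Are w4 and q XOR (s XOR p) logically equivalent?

w3 = p XOR s
w4 = w3 XOR q = (p XOR s) XOR q
At p=0, q=0, r=0, s=0: circuit gives 0, formula gives 0.
At p=0, q=0, r=0, s=1: circuit gives 1, formula gives 1.
Agrees on all 16 inputs.

Yes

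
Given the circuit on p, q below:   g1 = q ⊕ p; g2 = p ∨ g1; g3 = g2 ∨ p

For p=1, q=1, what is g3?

g1 = 1 ⊕ 1 = 0
g2 = 1 ∨ 0 = 1
g3 = 1 ∨ 1 = 1

1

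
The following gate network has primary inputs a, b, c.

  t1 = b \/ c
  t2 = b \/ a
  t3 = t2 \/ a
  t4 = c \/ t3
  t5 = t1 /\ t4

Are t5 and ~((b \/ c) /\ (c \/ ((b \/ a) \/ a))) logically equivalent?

t1 = b \/ c
t2 = b \/ a
t3 = t2 \/ a = (b \/ a) \/ a
t4 = c \/ t3 = c \/ ((b \/ a) \/ a)
t5 = t1 /\ t4 = (b \/ c) /\ (c \/ ((b \/ a) \/ a))
At a=0, b=0, c=0: circuit gives 0, formula gives 1.

No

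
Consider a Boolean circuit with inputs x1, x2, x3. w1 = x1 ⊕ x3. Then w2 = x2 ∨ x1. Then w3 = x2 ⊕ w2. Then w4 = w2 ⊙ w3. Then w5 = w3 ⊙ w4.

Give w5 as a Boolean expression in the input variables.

w2 = x2 ∨ x1
w3 = x2 ⊕ w2 = x2 ⊕ (x2 ∨ x1)
w4 = w2 ⊙ w3 = (x2 ∨ x1) ⊙ (x2 ⊕ (x2 ∨ x1))
w5 = w3 ⊙ w4 = (x2 ⊕ (x2 ∨ x1)) ⊙ ((x2 ∨ x1) ⊙ (x2 ⊕ (x2 ∨ x1)))

(x2 ⊕ (x2 ∨ x1)) ⊙ ((x2 ∨ x1) ⊙ (x2 ⊕ (x2 ∨ x1)))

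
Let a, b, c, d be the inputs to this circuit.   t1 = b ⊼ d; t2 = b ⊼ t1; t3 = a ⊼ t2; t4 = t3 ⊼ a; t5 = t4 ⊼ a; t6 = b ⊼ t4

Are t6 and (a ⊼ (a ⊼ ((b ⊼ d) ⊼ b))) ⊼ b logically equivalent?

Yes

t1 = b ⊼ d
t2 = b ⊼ t1 = b ⊼ (b ⊼ d)
t3 = a ⊼ t2 = a ⊼ (b ⊼ (b ⊼ d))
t4 = t3 ⊼ a = (a ⊼ (b ⊼ (b ⊼ d))) ⊼ a
t6 = b ⊼ t4 = b ⊼ ((a ⊼ (b ⊼ (b ⊼ d))) ⊼ a)
At a=0, b=1, c=0, d=0: circuit gives 0, formula gives 0.
At a=0, b=0, c=0, d=0: circuit gives 1, formula gives 1.
Agrees on all 16 inputs.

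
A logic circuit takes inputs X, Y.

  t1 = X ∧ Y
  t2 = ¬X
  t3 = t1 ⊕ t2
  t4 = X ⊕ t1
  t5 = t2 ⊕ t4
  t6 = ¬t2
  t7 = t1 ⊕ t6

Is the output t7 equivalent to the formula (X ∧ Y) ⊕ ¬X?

No

t1 = X ∧ Y
t2 = ¬X
t6 = ¬t2 = ¬¬X
t7 = t1 ⊕ t6 = (X ∧ Y) ⊕ ¬¬X
At X=0, Y=0: circuit gives 0, formula gives 1.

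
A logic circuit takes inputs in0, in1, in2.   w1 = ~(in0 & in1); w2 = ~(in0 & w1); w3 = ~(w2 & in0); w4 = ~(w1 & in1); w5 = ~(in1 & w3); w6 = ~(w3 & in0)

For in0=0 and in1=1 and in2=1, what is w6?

1

w1 = ~(0 & 1) = 1
w2 = ~(0 & 1) = 1
w3 = ~(1 & 0) = 1
w6 = ~(1 & 0) = 1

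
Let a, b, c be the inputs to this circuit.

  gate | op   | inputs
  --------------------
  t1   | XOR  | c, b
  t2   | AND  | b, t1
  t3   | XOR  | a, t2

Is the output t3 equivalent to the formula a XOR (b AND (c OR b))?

No

t1 = c XOR b
t2 = b AND t1 = b AND (c XOR b)
t3 = a XOR t2 = a XOR (b AND (c XOR b))
At a=0, b=1, c=1: circuit gives 0, formula gives 1.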